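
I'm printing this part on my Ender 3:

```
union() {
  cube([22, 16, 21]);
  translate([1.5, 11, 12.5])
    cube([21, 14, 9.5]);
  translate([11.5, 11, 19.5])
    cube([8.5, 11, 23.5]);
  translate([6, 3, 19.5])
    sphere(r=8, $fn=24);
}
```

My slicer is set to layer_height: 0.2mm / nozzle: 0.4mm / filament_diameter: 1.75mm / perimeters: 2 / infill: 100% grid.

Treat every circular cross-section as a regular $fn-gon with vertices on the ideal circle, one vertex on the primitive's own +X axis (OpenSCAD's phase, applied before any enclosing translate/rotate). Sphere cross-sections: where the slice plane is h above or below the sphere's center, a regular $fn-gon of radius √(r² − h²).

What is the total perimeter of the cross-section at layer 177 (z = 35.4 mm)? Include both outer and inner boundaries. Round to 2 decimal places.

At z = 35.4 mm: the cube is absent (z outside [0, 21]); the cube at (1.5, 11) is not intersected at this z (z outside [12.5, 22]); the 8.5×11 cube at (11.5, 11) contributes its full rectangle (perimeter 39.00 mm); the sphere at (6, 3) is absent (|z−center|=15.900 > r=8); Merging all regions: only the 8.5×11 cube at (11.5, 11) is present, so the union is just that shape — boundary = 39.00 mm. Overall, the cross-section is a single solid region. Total boundary length (outer) = 39.00 mm.

39.00 mm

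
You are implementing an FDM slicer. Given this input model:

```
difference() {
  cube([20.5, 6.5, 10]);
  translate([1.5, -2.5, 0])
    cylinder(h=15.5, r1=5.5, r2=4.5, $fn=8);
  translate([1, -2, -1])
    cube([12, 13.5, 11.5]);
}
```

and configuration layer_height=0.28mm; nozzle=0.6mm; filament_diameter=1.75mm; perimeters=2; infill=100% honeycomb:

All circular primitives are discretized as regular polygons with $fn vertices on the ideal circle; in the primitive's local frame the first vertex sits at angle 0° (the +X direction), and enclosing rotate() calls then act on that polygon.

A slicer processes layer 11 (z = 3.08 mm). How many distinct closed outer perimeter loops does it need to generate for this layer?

At z = 3.08 mm: the cube is present — its section is the full 20.5×6.5 rectangle; the cone at (1.5, -2.5): at t=0.199 of its height the radius interpolates to r₁+(r₂−r₁)t = 5.301, giving a regular 8-gon of that circumradius; the cube at (1, -2) is present — its section is the full 12×13.5 rectangle; After the difference (first − rest): starting from the 20.5×6.5 cube, the cone at (1.5, -2.5) partially overlaps it — only the 11.65 mm² overlap (of its 79.49 mm²) is removed, clipping the outline; the 12×13.5 cube at (1, -2) partially overlaps it — only the 68.74 mm² overlap (of its 162.00 mm²) is removed, clipping the outline — 2 connected regions. The result has 2 disconnected regions.

2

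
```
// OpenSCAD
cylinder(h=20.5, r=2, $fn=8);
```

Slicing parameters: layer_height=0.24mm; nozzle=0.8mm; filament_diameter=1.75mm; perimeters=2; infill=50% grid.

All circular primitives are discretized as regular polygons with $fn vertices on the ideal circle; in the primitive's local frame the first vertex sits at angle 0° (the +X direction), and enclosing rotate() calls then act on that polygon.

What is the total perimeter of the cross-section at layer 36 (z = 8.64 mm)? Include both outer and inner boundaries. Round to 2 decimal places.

At z = 8.64 mm: the cylinder: section is a regular 8-gon, circumradius r=2 (perimeter = 2·8·2.000·sin(180°/8) = 12.25 mm). Overall, the cross-section is a single solid region. Total boundary length (outer) = 12.25 mm.

12.25 mm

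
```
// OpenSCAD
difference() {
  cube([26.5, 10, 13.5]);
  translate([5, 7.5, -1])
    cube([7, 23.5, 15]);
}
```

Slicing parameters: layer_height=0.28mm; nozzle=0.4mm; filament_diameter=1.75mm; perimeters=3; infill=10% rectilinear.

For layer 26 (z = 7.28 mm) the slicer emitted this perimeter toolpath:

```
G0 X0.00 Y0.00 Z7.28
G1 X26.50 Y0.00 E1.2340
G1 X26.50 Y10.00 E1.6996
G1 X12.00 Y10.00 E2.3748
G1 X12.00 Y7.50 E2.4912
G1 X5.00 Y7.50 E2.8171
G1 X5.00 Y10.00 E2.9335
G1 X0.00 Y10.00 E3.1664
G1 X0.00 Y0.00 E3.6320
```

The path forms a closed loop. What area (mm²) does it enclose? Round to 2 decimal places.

247.50 mm²

Apply the shoelace formula to the sequence of (X, Y) vertices; enclosed area = 247.50 mm².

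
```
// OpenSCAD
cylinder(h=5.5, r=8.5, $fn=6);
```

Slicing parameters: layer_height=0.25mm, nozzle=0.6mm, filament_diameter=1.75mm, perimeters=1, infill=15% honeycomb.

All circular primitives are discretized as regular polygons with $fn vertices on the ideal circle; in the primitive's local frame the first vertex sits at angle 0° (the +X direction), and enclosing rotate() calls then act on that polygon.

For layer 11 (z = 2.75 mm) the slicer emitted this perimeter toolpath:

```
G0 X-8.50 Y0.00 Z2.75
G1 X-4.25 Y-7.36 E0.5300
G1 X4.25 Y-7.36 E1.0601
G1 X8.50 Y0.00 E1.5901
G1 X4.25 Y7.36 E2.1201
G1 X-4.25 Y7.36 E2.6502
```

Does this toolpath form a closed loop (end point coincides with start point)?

no

Start point (G0): (-8.50, 0.00). End point (last G1): the path does not return to the start — open.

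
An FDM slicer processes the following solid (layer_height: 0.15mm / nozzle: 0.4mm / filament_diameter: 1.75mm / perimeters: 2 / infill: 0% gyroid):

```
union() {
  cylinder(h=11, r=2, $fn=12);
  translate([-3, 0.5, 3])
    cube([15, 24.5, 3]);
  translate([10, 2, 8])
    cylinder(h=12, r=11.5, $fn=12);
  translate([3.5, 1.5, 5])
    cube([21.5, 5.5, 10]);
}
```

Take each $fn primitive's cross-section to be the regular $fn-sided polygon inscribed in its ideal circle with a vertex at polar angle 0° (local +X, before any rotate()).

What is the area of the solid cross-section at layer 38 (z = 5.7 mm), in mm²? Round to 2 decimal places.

At z = 5.7 mm: the r=2 cylinder contributes a regular 12-gon of circumradius 2 (area = (12/2)·2.000²·sin(360°/12) = 12.00 mm²); the cube at (-3, 0.5) is present — its section is the full 15×24.5 rectangle (area 367.50 mm²); the cylinder at (10, 2) does not reach this height (z outside [8, 20]); the cube at (3.5, 1.5) (footprint 21.5×5.5) is included at this height (area 118.25 mm²); Taking the union: the regions partially overlap — summed areas 497.75 mm² minus the doubly-counted overlap 50.82 mm² gives 446.93 mm² — area = 446.93 mm². Overall, the cross-section is a single solid region. Net area = 446.93 mm².

446.93 mm²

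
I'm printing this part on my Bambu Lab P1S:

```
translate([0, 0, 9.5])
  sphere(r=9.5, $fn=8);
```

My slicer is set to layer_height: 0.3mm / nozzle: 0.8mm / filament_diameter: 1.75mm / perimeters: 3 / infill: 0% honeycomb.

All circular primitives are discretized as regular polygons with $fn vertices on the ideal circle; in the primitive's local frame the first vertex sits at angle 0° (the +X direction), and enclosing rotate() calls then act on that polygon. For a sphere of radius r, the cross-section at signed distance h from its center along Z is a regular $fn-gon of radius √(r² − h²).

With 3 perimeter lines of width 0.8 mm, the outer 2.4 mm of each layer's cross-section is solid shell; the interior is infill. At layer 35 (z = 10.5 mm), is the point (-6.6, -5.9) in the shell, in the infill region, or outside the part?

shell

At z = 10.5 mm: the sphere: section is a regular 8-gon, circumradius = √(r²−h²) = √(9.5²−1²) = 9.447. Overall, the cross-section is a single solid region. The nearest boundary edge runs (-9.45, 0.00)→(-6.68, -6.68); distance from the point to it = 0.37 mm. The point is inside the cross-section, 0.37 mm from the nearest boundary — within the 2.4 mm shell band (3 × 0.8).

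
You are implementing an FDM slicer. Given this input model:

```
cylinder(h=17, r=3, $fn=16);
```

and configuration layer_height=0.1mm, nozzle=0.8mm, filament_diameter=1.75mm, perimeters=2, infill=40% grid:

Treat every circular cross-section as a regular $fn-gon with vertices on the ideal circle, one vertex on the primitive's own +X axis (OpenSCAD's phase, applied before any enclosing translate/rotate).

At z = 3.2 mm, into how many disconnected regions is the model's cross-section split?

At z = 3.2 mm: the r=3 cylinder contributes a regular 16-gon of circumradius 3. The result has 1 disconnected region.

1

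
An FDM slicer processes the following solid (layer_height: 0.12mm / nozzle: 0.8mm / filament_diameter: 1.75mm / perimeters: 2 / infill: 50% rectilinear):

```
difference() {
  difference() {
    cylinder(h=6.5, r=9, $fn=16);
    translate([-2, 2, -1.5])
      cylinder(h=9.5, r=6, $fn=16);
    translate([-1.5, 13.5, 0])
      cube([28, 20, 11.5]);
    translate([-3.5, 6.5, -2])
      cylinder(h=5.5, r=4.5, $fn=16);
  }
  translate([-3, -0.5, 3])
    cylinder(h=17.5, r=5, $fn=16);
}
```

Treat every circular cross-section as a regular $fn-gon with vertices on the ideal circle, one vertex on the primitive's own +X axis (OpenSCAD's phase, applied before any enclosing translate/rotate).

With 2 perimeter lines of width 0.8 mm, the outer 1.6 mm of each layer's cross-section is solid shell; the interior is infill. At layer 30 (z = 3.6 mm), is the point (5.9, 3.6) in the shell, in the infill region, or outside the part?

At z = 3.6 mm: the r=9 cylinder gives a regular 16-gon of circumradius 9 (constant along its height); the r=6 cylinder at (-2, 2) contributes a regular 16-gon of circumradius 6; the cube at (-1.5, 13.5) is present — its section is the full 28×20 rectangle; the cylinder at (-3.5, 6.5) is absent (z outside [-2, 3.5]); Taking the first minus the rest: starting from the r=9 cylinder, the r=6 cylinder at (-2, 2) lies wholly inside it (removes its full 110.21 mm² and its 37.46 mm outline becomes a hole wall); the 28×20 cube at (-1.5, 13.5) misses the remaining region (no effect) — 1 connected region with 1 hole; the r=5 cylinder at (-3, -0.5) gives a regular 16-gon of circumradius 5 (constant along its height); Subtracting the remaining from the first: starting from that combined region, the r=5 cylinder at (-3, -0.5) partially overlaps it — only the 14.12 mm² overlap (of its 76.54 mm²) is removed, clipping the outline — 1 connected region with 1 hole. Overall, the cross-section is one region with 1 hole. The nearest boundary edge runs (6.36, 6.36)→(8.31, 3.44); distance from the point to it = 1.92 mm. The point is inside the cross-section and 1.92 mm from the nearest boundary — more than the 1.6 mm shell width (2 × 0.8), so it's in the infill interior.

infill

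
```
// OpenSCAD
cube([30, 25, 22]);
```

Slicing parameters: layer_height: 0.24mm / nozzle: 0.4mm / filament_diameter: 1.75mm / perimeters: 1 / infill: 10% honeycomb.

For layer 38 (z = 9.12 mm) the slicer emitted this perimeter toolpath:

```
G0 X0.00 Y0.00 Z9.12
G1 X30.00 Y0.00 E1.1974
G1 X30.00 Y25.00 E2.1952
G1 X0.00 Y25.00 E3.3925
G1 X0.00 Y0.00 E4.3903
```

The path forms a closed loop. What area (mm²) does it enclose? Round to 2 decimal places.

750.00 mm²

Apply the shoelace formula to the sequence of (X, Y) vertices; enclosed area = 750.00 mm².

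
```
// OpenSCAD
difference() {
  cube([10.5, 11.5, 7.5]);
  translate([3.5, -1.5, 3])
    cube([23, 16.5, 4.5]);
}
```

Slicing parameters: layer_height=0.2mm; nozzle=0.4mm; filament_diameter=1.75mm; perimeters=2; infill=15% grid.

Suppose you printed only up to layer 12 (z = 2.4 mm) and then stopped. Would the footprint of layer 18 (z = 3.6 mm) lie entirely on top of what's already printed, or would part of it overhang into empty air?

entirely on top

Compare the two slices. At z = 2.4: the 10.5×11.5 cube contributes its full rectangle (area 120.75 mm²); the cube at (3.5, -1.5) is absent (z outside [3, 7.5]); Subtracting the remaining from the first: none of the subtracted shapes is present at this height, so the 10.5×11.5 cube is unchanged — area = 120.75 mm². At z = 3.6: the 10.5×11.5 cube contributes its full rectangle (area 120.75 mm²); the 23×16.5 cube at (3.5, -1.5) contributes its full rectangle (area 379.50 mm²); After the difference (first − rest): starting from the 10.5×11.5 cube (120.75 mm²), the 23×16.5 cube at (3.5, -1.5) partially overlaps it — only the 80.50 mm² overlap (of its 379.50 mm²) is removed, clipping the outline — area = 40.25 mm². Checking containment: the cross-section at z = 3.6 is a subset of the cross-section at z = 2.4.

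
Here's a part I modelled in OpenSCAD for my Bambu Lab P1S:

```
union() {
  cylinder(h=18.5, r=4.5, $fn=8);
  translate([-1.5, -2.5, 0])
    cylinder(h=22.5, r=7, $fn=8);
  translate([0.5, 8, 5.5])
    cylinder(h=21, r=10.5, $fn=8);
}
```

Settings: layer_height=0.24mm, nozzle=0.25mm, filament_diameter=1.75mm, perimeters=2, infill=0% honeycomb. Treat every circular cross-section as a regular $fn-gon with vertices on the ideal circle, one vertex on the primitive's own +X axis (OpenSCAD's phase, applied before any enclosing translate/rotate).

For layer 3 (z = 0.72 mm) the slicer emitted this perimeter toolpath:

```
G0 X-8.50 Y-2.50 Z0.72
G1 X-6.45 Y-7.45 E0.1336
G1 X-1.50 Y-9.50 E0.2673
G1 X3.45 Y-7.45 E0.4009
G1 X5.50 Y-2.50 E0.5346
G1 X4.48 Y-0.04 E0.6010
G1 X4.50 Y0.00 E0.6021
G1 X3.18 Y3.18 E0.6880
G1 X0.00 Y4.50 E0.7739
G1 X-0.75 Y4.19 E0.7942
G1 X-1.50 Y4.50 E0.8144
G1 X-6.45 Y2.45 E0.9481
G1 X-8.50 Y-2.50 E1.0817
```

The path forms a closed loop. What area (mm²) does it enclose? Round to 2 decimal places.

140.98 mm²

Apply the shoelace formula to the sequence of (X, Y) vertices; enclosed area = 140.98 mm².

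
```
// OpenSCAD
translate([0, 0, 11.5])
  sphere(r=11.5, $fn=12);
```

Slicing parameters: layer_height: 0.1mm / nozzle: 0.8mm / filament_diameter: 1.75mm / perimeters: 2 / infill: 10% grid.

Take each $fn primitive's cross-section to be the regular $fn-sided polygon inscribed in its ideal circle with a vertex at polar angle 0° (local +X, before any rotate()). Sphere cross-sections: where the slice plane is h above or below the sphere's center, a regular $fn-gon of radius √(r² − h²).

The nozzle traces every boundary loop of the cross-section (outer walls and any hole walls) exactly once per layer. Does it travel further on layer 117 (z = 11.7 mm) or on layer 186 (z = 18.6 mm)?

Layer 117 (z = 11.7): the r=11.5 sphere contributes a regular 12-gon of circumradius √(11.5²−0.2²) = 11.498 (perimeter = 2·12·11.498·sin(180°/12) = 71.42 mm). So its perimeter = 71.42 mm. Layer 186 (z = 18.6): the sphere: section is a regular 12-gon, circumradius = √(r²−h²) = √(11.5²−7.1²) = 9.047 (perimeter = 2·12·9.047·sin(180°/12) = 56.19 mm). So its perimeter = 56.19 mm. Layer 117 is larger (71.42 vs 56.19 mm).

layer 117 (z = 11.7 mm)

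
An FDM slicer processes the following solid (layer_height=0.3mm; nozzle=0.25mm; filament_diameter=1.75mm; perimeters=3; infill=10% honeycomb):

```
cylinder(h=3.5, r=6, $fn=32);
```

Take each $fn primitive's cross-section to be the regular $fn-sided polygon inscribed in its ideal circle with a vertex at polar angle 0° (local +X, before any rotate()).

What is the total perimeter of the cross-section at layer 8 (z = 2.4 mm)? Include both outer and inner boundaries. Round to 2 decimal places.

37.64 mm

At z = 2.4 mm: the r=6 cylinder gives a regular 32-gon of circumradius 6 (constant along its height) (perimeter = 2·32·6.000·sin(180°/32) = 37.64 mm). Overall, the cross-section is a single solid region. Total boundary length (outer) = 37.64 mm.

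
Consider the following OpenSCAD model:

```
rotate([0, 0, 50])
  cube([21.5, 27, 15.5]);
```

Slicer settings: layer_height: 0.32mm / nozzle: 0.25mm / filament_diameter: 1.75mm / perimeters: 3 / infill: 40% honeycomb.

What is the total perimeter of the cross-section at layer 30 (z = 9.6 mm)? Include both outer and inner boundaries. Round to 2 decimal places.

At z = 9.6 mm: the cube is present — its section is the full 21.5×27 rectangle (perimeter 97.00 mm); (rotated 50° about Z; rotation is an isometry so areas/perimeters/island counts are preserved). Overall, the cross-section is a single solid region. Total boundary length (outer) = 97.00 mm.

97.00 mm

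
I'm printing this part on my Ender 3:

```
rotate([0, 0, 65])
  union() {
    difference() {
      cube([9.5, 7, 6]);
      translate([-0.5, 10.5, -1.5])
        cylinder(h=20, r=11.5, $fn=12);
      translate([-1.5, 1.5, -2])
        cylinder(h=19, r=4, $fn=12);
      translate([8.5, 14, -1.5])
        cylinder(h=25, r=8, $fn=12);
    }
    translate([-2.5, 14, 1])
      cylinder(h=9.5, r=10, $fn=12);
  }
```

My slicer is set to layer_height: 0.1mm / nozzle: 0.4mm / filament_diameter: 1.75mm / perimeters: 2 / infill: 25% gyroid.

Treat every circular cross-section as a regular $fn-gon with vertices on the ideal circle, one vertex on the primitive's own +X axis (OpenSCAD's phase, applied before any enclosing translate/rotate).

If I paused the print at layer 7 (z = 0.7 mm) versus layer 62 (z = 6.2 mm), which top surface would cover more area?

layer 62 (z = 6.2 mm)

Layer 7 (z = 0.7): the 9.5×7 cube contributes its full rectangle (area 66.50 mm²); the cylinder at (-0.5, 10.5): section is a regular 12-gon, circumradius r=11.5 (area = (12/2)·11.500²·sin(360°/12) = 396.75 mm²); the r=4 cylinder at (-1.5, 1.5) gives a regular 12-gon of circumradius 4 (constant along its height) (area = (12/2)·4.000²·sin(360°/12) = 48.00 mm²); the r=8 cylinder at (8.5, 14) contributes a regular 12-gon of circumradius 8 (area = (12/2)·8.000²·sin(360°/12) = 192.00 mm²); Taking the first minus the rest: starting from the 9.5×7 cube (66.50 mm²), the r=11.5 cylinder at (-0.5, 10.5) partially overlaps it — only the 54.62 mm² overlap (of its 396.75 mm²) is removed, clipping the outline; the r=4 cylinder at (-1.5, 1.5) misses the remaining region (no effect); the r=8 cylinder at (8.5, 14) misses the remaining region (no effect) — area = 11.88 mm²; the cylinder at (-2.5, 14) is not intersected at this z (z outside [1, 10.5]); Combining (union): only that combined region is present, so the union is just that shape — area = 11.88 mm²; (rotated 65° about Z; rotation is an isometry so areas/perimeters/island counts are preserved). So its area = 11.88 mm². Layer 62 (z = 6.2): the cube does not reach this height (z outside [0, 6]); the cylinder at (-0.5, 10.5): section is a regular 12-gon, circumradius r=11.5 (area = (12/2)·11.500²·sin(360°/12) = 396.75 mm²); the r=4 cylinder at (-1.5, 1.5) contributes a regular 12-gon of circumradius 4 (area = (12/2)·4.000²·sin(360°/12) = 48.00 mm²); the r=8 cylinder at (8.5, 14) contributes a regular 12-gon of circumradius 8 (area = (12/2)·8.000²·sin(360°/12) = 192.00 mm²); Subtracting the remaining from the first: the first operand is absent here, so nothing remains; the r=10 cylinder at (-2.5, 14) contributes a regular 12-gon of circumradius 10 (area = (12/2)·10.000²·sin(360°/12) = 300.00 mm²); Merging all regions: only the r=10 cylinder at (-2.5, 14) is present, so the union is just that shape — area = 300.00 mm²; (rotated 65° about Z; rotation is an isometry so areas/perimeters/island counts are preserved). So its area = 300.00 mm². Layer 62 is larger (300.00 vs 11.88 mm²).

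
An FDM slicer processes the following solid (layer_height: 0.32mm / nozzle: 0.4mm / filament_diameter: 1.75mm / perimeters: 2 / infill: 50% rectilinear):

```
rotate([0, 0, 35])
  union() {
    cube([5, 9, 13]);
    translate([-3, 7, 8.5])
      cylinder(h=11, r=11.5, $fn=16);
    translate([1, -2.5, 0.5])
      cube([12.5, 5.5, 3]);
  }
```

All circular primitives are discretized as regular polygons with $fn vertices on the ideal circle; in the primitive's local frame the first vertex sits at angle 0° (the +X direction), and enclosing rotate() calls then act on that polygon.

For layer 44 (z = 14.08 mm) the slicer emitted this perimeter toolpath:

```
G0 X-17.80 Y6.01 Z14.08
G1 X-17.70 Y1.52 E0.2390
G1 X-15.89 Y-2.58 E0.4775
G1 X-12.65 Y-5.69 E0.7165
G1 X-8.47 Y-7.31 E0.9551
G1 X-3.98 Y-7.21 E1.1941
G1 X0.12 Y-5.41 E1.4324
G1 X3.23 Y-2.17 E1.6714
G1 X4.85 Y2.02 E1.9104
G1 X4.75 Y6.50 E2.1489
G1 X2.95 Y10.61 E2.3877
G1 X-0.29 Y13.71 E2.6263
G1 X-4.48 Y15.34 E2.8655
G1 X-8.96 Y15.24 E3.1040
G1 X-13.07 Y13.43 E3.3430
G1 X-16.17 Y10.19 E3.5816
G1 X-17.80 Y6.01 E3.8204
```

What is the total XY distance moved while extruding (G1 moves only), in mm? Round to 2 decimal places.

Sum the Euclidean lengths of each G1 segment: total = 71.79 mm.

71.79 mm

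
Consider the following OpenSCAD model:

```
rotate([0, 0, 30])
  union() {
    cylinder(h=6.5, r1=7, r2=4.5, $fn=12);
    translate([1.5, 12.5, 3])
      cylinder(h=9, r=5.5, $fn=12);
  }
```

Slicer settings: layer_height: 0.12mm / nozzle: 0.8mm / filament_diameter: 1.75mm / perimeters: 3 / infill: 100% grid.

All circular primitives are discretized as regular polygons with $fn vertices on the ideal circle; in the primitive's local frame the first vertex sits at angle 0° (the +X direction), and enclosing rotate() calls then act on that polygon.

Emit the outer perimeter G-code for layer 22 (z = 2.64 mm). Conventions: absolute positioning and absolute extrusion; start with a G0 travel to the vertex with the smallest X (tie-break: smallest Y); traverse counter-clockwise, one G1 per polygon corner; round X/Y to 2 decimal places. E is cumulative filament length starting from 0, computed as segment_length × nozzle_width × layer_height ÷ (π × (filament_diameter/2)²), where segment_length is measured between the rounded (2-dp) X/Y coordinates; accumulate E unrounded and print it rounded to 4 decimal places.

G0 X-5.98 Y0.00 Z2.64
G1 X-5.18 Y-2.99 E0.1235
G1 X-2.99 Y-5.18 E0.2471
G1 X0.00 Y-5.98 E0.3707
G1 X2.99 Y-5.18 E0.4942
G1 X5.18 Y-2.99 E0.6178
G1 X5.98 Y0.00 E0.7414
G1 X5.18 Y2.99 E0.8649
G1 X2.99 Y5.18 E0.9885
G1 X0.00 Y5.98 E1.1120
G1 X-2.99 Y5.18 E1.2356
G1 X-5.18 Y2.99 E1.3592
G1 X-5.98 Y0.00 E1.4827

At z = 2.64 mm: the cone (r1=7→r2=4.5) has section circumradius 5.985 here — a regular 12-gon; the cylinder at (1.5, 12.5) is absent (z outside [3, 12]); Taking the union: only the cone is present, so the union is just that shape — 1 connected region; (whole slice rotated 30° about Z — lengths, areas and connectivity unchanged). The outline is a single polygon with 12 vertices. Extrusion per mm of travel: 0.8 × 0.12 / (π × 0.875²) = 0.039912. Accumulating E over each segment gives final E = 1.4827.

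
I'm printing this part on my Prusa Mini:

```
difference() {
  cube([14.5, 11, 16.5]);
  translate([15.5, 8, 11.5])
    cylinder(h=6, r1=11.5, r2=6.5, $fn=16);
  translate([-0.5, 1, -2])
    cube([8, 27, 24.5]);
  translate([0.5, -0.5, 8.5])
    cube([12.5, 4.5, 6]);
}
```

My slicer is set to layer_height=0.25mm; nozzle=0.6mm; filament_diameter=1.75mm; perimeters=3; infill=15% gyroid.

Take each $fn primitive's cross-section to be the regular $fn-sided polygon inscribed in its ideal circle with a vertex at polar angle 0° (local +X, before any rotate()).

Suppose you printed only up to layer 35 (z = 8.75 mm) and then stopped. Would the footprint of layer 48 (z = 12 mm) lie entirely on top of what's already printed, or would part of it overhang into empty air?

Compare the two slices. At z = 8.75: the cube is present — its section is the full 14.5×11 rectangle (area 159.50 mm²); the cone at (15.5, 8) is not intersected at this z (z outside [11.5, 17.5]); the cube at (-0.5, 1) (footprint 8×27) is included at this height (area 216.00 mm²); the 12.5×4.5 cube at (0.5, -0.5) contributes its full rectangle (area 56.25 mm²); Taking the first minus the rest: starting from the 14.5×11 cube (159.50 mm²), the 8×27 cube at (-0.5, 1) partially overlaps it — only the 75.00 mm² overlap (of its 216.00 mm²) is removed, clipping the outline; the 12.5×4.5 cube at (0.5, -0.5) partially overlaps it — only the 29.00 mm² overlap (of its 56.25 mm²) is removed, clipping the outline — area = 55.50 mm². At z = 12: the cube (footprint 14.5×11) is included at this height (area 159.50 mm²); the cone at (15.5, 8) contributes a regular 16-gon of circumradius 11.083 (interpolated between r1=11.5 and r2=6.5 at t=0.083) (area = (16/2)·11.083²·sin(360°/16) = 376.07 mm²); the 8×27 cube at (-0.5, 1) contributes its full rectangle (area 216.00 mm²); the 12.5×4.5 cube at (0.5, -0.5) contributes its full rectangle (area 56.25 mm²); Taking the first minus the rest: starting from the 14.5×11 cube (159.50 mm²), the cone at (15.5, 8) partially overlaps it — only the 100.33 mm² overlap (of its 376.07 mm²) is removed, clipping the outline; the 8×27 cube at (-0.5, 1) partially overlaps it — only the 51.72 mm² overlap (of its 216.00 mm²) is removed, clipping the outline; the 12.5×4.5 cube at (0.5, -0.5) partially overlaps it — only the 6.95 mm² overlap (of its 56.25 mm²) is removed, clipping the outline — area = 0.50 mm². Checking containment: the cross-section at z = 12 is a subset of the cross-section at z = 8.75.

entirely on top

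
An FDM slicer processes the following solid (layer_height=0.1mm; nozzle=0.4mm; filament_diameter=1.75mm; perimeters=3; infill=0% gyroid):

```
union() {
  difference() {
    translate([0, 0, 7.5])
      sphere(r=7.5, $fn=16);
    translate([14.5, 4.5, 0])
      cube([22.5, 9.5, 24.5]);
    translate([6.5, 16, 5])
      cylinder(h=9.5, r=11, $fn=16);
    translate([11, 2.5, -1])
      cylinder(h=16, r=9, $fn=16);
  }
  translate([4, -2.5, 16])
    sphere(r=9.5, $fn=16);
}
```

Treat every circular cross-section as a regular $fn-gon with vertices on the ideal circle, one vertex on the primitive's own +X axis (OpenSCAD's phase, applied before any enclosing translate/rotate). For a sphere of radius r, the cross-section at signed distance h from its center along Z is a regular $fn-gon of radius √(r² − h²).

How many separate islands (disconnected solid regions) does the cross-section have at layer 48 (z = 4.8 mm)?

At z = 4.8 mm: the r=7.5 sphere contributes a regular 16-gon of circumradius √(7.5²−2.7²) = 6.997; the 22.5×9.5 cube at (14.5, 4.5) contributes its full rectangle; the cylinder at (6.5, 16) is absent (z outside [5, 14.5]); the r=9 cylinder at (11, 2.5) contributes a regular 16-gon of circumradius 9; After the difference (first − rest): starting from the r=7.5 sphere, the 22.5×9.5 cube at (14.5, 4.5) misses the remaining region (no effect); the r=9 cylinder at (11, 2.5) partially overlaps it — only the 33.95 mm² overlap (of its 247.98 mm²) is removed, clipping the outline — 1 connected region; the sphere at (4, -2.5) is not intersected at this z (|z−center|=11.200 > r=9.5); Taking the union: only the result so far is present, so the union is just that shape — 1 connected region. Overall, the cross-section is a single solid region. Island count = 1.

1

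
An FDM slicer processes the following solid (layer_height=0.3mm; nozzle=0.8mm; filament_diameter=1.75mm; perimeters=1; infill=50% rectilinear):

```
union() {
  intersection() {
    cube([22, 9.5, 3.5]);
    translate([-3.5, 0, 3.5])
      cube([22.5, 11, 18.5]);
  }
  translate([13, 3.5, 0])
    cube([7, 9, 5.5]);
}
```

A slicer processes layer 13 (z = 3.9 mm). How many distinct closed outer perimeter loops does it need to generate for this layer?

At z = 3.9 mm: the cube is absent (z outside [0, 3.5]); the cube at (-3.5, 0) (footprint 22.5×11) is included at this height; Keeping only the common overlap: at least one operand is absent at this height, so nothing remains; the cube at (13, 3.5) (footprint 7×9) is included at this height; Combining (union): only the 7×9 cube at (13, 3.5) is present, so the union is just that shape — 1 connected region. The result has 1 disconnected region.

1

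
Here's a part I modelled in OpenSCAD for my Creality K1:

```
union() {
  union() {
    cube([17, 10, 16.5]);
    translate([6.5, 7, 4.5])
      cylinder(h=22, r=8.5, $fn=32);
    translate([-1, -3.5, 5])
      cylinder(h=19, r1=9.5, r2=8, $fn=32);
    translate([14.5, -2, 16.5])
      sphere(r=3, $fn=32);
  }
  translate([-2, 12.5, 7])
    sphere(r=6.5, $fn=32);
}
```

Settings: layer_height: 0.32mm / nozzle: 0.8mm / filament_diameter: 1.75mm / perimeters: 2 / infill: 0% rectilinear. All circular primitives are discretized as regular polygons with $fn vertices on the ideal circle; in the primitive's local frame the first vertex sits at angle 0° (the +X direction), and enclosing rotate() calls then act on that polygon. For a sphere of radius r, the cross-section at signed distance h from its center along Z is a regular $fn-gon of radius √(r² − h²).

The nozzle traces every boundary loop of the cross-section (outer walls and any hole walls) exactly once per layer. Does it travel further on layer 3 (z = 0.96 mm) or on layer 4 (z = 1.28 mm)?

Layer 3 (z = 0.96): the 17×10 cube contributes its full rectangle (perimeter 54.00 mm); the cylinder at (6.5, 7) is not intersected at this z (z outside [4.5, 26.5]); the cone at (-1, -3.5) does not reach this height (z outside [5, 24]); the sphere at (14.5, -2) is absent (|z−center|=15.540 > r=3); Merging all regions: only the 17×10 cube is present, so the union is just that shape — boundary = 54.00 mm; the r=6.5 sphere at (-2, 12.5) contributes a regular 32-gon of circumradius √(6.5²−6.04²) = 2.402 (perimeter = 2·32·2.402·sin(180°/32) = 15.07 mm); Merging all regions: the 2 present regions are separate (no shared area or edge), so areas and boundary lengths simply add and each stays a separate island — boundary = 69.07 mm. So its perimeter = 69.07 mm. Layer 4 (z = 1.28): the cube (footprint 17×10) is included at this height (perimeter 54.00 mm); the cylinder at (6.5, 7) is not intersected at this z (z outside [4.5, 26.5]); the cone at (-1, -3.5) is not intersected at this z (z outside [5, 24]); the sphere at (14.5, -2) is not intersected at this z (|z−center|=15.220 > r=3); Combining (union): only the 17×10 cube is present, so the union is just that shape — boundary = 54.00 mm; the r=6.5 sphere at (-2, 12.5) contributes a regular 32-gon of circumradius √(6.5²−5.72²) = 3.087 (perimeter = 2·32·3.087·sin(180°/32) = 19.37 mm); Combining (union): the 2 present regions are separate (no shared area or edge), so areas and boundary lengths simply add and each stays a separate island — boundary = 73.37 mm. So its perimeter = 73.37 mm. Layer 4 is larger (73.37 vs 69.07 mm).

layer 4 (z = 1.28 mm)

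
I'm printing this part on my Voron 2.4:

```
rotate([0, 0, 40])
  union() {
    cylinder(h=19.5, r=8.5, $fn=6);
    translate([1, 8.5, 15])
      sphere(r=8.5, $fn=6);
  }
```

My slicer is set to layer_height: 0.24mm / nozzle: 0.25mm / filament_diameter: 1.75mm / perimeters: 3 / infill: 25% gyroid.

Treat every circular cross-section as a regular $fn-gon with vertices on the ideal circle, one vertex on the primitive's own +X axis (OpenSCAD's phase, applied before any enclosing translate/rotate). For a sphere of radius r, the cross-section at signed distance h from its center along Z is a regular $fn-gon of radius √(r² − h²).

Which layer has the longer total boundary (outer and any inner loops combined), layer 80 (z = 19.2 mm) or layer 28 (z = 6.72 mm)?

layer 80 (z = 19.2 mm)

Layer 80 (z = 19.2): the r=8.5 cylinder gives a regular 6-gon of circumradius 8.5 (constant along its height) (perimeter = 2·6·8.500·sin(180°/6) = 51.00 mm); the sphere at (1, 8.5): section is a regular 6-gon, circumradius = √(r²−h²) = √(8.5²−4.2²) = 7.390 (perimeter = 2·6·7.390·sin(180°/6) = 44.34 mm); Merging all regions: the regions partially overlap (shared area 48.66 mm²), so the edge portions inside another operand are dropped and the merged outline is re-measured after clipping — boundary = 67.30 mm; (whole slice rotated 40° about Z — lengths, areas and connectivity unchanged). So its perimeter = 67.30 mm. Layer 28 (z = 6.72): the r=8.5 cylinder contributes a regular 6-gon of circumradius 8.5 (perimeter = 2·6·8.500·sin(180°/6) = 51.00 mm); the r=8.5 sphere at (1, 8.5) slices to a regular 6-gon of circumradius 1.921 (√(r²−h²) with h=8.28 from center) (perimeter = 2·6·1.921·sin(180°/6) = 11.53 mm); Merging all regions: the regions partially overlap (shared area 1.17 mm²), so the edge portions inside another operand are dropped and the merged outline is re-measured after clipping — boundary = 56.87 mm; (whole slice rotated 40° about Z — lengths, areas and connectivity unchanged). So its perimeter = 56.87 mm. Layer 80 is larger (67.30 vs 56.87 mm).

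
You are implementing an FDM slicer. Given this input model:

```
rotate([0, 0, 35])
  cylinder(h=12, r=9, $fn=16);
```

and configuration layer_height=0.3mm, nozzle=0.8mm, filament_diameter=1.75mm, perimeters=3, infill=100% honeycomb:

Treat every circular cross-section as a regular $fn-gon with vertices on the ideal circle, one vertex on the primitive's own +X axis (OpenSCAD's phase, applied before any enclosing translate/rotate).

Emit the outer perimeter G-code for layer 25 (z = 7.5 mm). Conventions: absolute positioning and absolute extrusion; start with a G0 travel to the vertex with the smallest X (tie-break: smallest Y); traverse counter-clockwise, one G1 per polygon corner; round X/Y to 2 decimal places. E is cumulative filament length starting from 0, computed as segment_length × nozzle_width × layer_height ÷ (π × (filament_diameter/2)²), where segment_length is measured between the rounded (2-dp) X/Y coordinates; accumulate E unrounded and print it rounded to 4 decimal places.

At z = 7.5 mm: the cylinder: section is a regular 16-gon, circumradius r=9; (whole slice rotated 35° about Z — lengths, areas and connectivity unchanged). The outline is a single polygon with 16 vertices. Extrusion per mm of travel: 0.8 × 0.3 / (π × 0.875²) = 0.099780. Accumulating E over each segment gives final E = 5.6061.

G0 X-8.86 Y1.56 Z7.50
G1 X-8.79 Y-1.95 E0.3503
G1 X-7.37 Y-5.16 E0.7005
G1 X-4.84 Y-7.59 E1.0506
G1 X-1.56 Y-8.86 E1.4015
G1 X1.95 Y-8.79 E1.7518
G1 X5.16 Y-7.37 E2.1020
G1 X7.59 Y-4.84 E2.4521
G1 X8.86 Y-1.56 E2.8030
G1 X8.79 Y1.95 E3.1533
G1 X7.37 Y5.16 E3.5036
G1 X4.84 Y7.59 E3.8536
G1 X1.56 Y8.86 E4.2045
G1 X-1.95 Y8.79 E4.5548
G1 X-5.16 Y7.37 E4.9051
G1 X-7.59 Y4.84 E5.2551
G1 X-8.86 Y1.56 E5.6061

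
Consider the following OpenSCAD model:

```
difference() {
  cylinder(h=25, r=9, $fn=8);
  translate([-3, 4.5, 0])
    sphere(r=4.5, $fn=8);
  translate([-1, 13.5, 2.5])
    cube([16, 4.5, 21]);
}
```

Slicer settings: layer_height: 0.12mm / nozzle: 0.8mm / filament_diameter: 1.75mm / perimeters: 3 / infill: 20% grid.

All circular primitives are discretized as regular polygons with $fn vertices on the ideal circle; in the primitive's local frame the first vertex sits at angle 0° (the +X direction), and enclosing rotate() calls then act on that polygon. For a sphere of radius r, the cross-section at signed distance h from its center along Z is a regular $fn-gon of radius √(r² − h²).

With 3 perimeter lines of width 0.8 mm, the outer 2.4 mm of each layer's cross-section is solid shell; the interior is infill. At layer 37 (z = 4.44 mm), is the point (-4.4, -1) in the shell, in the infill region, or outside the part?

At z = 4.44 mm: the r=9 cylinder gives a regular 8-gon of circumradius 9 (constant along its height); the sphere at (-3, 4.5): section is a regular 8-gon, circumradius = √(r²−h²) = √(4.5²−4.44²) = 0.732; the 16×4.5 cube at (-1, 13.5) contributes its full rectangle; After the difference (first − rest): starting from the r=9 cylinder, the r=4.5 sphere at (-3, 4.5) lies wholly inside it (removes its full 1.52 mm² and its 4.48 mm outline becomes a hole wall); the 16×4.5 cube at (-1, 13.5) misses the remaining region (no effect) — 1 connected region with 1 hole. Overall, the cross-section is one region with 1 hole. The nearest boundary edge runs (-6.36, -6.36)→(-9.00, 0.00); distance from the point to it = 3.87 mm. The point is inside the cross-section and 3.87 mm from the nearest boundary — more than the 2.4 mm shell width (3 × 0.8), so it's in the infill interior.

infill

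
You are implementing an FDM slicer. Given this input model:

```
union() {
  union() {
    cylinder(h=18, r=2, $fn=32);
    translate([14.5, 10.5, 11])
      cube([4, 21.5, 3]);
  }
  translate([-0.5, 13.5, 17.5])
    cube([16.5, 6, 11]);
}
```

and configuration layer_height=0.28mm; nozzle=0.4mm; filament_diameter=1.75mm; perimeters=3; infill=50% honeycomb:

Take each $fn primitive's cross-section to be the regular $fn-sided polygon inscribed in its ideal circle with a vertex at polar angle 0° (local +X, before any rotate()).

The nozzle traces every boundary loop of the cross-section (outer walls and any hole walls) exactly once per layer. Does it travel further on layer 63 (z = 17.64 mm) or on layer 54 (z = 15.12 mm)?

layer 63 (z = 17.64 mm)

Layer 63 (z = 17.64): the r=2 cylinder gives a regular 32-gon of circumradius 2 (constant along its height) (perimeter = 2·32·2.000·sin(180°/32) = 12.55 mm); the cube at (14.5, 10.5) is absent (z outside [11, 14]); Merging all regions: only the r=2 cylinder is present, so the union is just that shape — boundary = 12.55 mm; the 16.5×6 cube at (-0.5, 13.5) contributes its full rectangle (perimeter 45.00 mm); Merging all regions: the 2 present regions are separate (no shared area or edge), so areas and boundary lengths simply add and each stays a separate island — boundary = 57.55 mm. So its perimeter = 57.55 mm. Layer 54 (z = 15.12): the cylinder: section is a regular 32-gon, circumradius r=2 (perimeter = 2·32·2.000·sin(180°/32) = 12.55 mm); the cube at (14.5, 10.5) is absent (z outside [11, 14]); Merging all regions: only the r=2 cylinder is present, so the union is just that shape — boundary = 12.55 mm; the cube at (-0.5, 13.5) does not reach this height (z outside [17.5, 28.5]); Taking the union: only that combined region is present, so the union is just that shape — boundary = 12.55 mm. So its perimeter = 12.55 mm. Layer 63 is larger (57.55 vs 12.55 mm).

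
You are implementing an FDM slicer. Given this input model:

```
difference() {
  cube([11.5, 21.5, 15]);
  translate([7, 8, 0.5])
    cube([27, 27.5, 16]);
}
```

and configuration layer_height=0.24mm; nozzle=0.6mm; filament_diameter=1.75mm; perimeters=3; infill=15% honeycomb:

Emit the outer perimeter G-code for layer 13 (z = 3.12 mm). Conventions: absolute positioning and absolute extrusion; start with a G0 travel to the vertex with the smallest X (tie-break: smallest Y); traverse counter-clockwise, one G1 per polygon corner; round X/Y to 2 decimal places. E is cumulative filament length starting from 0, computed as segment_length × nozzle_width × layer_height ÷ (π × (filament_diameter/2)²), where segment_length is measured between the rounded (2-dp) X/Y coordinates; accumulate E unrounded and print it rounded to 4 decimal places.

G0 X0.00 Y0.00 Z3.12
G1 X11.50 Y0.00 E0.6885
G1 X11.50 Y8.00 E1.1674
G1 X7.00 Y8.00 E1.4368
G1 X7.00 Y21.50 E2.2451
G1 X0.00 Y21.50 E2.6641
G1 X0.00 Y0.00 E3.9513

At z = 3.12 mm: the cube (footprint 11.5×21.5) is included at this height; the cube at (7, 8) is present — its section is the full 27×27.5 rectangle; After the difference (first − rest): starting from the 11.5×21.5 cube, the 27×27.5 cube at (7, 8) partially overlaps it — only the 60.75 mm² overlap (of its 742.50 mm²) is removed, clipping the outline — 1 connected region. The outline is a single polygon with 6 vertices. Extrusion per mm of travel: 0.6 × 0.24 / (π × 0.875²) = 0.059868. Accumulating E over each segment gives final E = 3.9513.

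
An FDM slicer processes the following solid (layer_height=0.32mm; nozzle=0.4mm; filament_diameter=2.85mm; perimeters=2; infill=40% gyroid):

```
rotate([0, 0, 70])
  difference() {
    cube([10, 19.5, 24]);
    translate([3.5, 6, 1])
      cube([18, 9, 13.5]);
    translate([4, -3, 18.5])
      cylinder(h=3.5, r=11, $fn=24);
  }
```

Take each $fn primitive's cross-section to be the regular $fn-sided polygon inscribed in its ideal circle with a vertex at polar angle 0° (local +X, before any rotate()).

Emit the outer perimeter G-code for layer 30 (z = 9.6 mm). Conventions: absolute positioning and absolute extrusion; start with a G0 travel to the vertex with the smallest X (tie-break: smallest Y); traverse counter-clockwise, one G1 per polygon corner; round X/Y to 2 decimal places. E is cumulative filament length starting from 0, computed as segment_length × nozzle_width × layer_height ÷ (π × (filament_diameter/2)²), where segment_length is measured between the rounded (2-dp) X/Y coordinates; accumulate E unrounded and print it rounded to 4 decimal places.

G0 X-18.32 Y6.67 Z9.60
G1 X0.00 Y0.00 E0.3912
G1 X3.42 Y9.40 E0.5919
G1 X-2.22 Y11.45 E0.7123
G1 X-4.44 Y5.34 E0.8427
G1 X-12.90 Y8.42 E1.0234
G1 X-10.68 Y14.53 E1.1538
G1 X-14.90 Y16.07 E1.2440
G1 X-18.32 Y6.67 E1.4447

At z = 9.6 mm: the cube is present — its section is the full 10×19.5 rectangle; the 18×9 cube at (3.5, 6) contributes its full rectangle; the cylinder at (4, -3) does not reach this height (z outside [18.5, 22]); Taking the first minus the rest: starting from the 10×19.5 cube, the 18×9 cube at (3.5, 6) partially overlaps it — only the 58.50 mm² overlap (of its 162.00 mm²) is removed, clipping the outline — 1 connected region; (rotated 70° about Z; rotation is an isometry so areas/perimeters/island counts are preserved). The outline is a single polygon with 8 vertices. Extrusion per mm of travel: 0.4 × 0.32 / (π × 1.425²) = 0.020065. Accumulating E over each segment gives final E = 1.4447.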